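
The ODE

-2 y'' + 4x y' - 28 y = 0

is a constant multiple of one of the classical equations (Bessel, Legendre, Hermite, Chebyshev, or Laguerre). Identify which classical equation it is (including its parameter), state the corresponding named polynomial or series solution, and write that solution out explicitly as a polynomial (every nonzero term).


All three coefficients share the factor -2; dividing through by -2 gives  y'' - 2x y' + 14 y = 0.
This matches the Hermite equation y'' - 2x y' + 2n y = 0 with 2n = 14, so n = 7; the polynomial solution is H_7(x).
With y = sum_k a_k x^k, matching x^k gives (k+2)(k+1) a_{k+2} = 2(k - n) a_k = 2(k - 7) a_k. The right side vanishes at k = 7, so the series with the parity of 7 terminates at degree 7.
Standard normalization: leading coefficient of H_n is 2^n, so a_7 = 2^7 = 128. Work downward with a_k = (k+1)(k+2) a_{k+2} / (2(k - n)):
  a_5 = (6)(7)(128) / (2(5 - 7)) = 5376/(-4) = -1344
  a_3 = (4)(5)(-1344) / (2(3 - 7)) = -26880/(-8) = 3360
  a_1 = (2)(3)(3360) / (2(1 - 7)) = 20160/(-12) = -1680
Hence H_7(x) = 128 x^7 - 1344 x^5 + 3360 x^3 - 1680 x.

H_7(x); series = 128 x^7 - 1344 x^5 + 3360 x^3 - 1680 x


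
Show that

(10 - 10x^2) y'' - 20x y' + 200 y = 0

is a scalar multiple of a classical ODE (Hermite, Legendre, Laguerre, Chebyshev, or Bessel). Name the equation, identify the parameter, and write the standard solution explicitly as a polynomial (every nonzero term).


All three coefficients share the factor 10; dividing through by 10 gives  (1 - x^2) y'' - 2x y' + 20 y = 0.
This matches the Legendre equation (1 - x^2) y'' - 2x y' + n(n+1) y = 0 (note the -2x y' term) with n(n+1) = 20, so n = 4; the polynomial solution is P_4(x).
With y = sum_k a_k x^k, matching x^k gives (k+2)(k+1) a_{k+2} = [k(k+1) - n(n+1)] a_k = (k - 4)(k + 5) a_k. The right side vanishes at k = 4, so the series with the parity of 4 terminates at degree 4.
Standard normalization (P_n(1) = 1): leading coefficient (2n)!/(2^n (n!)^2) = 40320/(16*576) = 35/8, so a_4 = 35/8. Work downward with a_k = (k+1)(k+2) a_{k+2} / ((k - 4)(k + 5)):
  a_2 = (3)(4)(35/8) / ((2 - 4)(2 + 5)) = (105/2)/(-14) = -15/4
  a_0 = (1)(2)(-15/4) / ((0 - 4)(0 + 5)) = (-15/2)/(-20) = 3/8
Hence P_4(x) = 35 x^4/8 - 15 x^2/4 + 3/8.

P_4(x); series = 35 x^4/8 - 15 x^2/4 + 3/8


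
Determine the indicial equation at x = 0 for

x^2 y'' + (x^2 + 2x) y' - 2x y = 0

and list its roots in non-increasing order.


Divide by x^2 to reach normal form y'' + P_1(x) y' + P_2(x) y = 0 with P_1(x) = 1 + 2/x and P_2(x) = -2/x.
x = 0 is a singular point because the y'-coefficient 1 + 2/x has a pole at x = 0 and the y-coefficient -2/x has a pole at x = 0.
It is a regular singular point because x P_1(x) = p(x) = x + 2 and x^2 P_2(x) = q(x) = -2x are polynomials, hence analytic at x = 0.
p(0) = 2,  q(0) = 0.
Indicial equation: r(r-1) + p(0) r + q(0) = 0, i.e. r^2 + (p(0) - 1) r + q(0) = 0, i.e. r^2 + 1 r = 0.
Discriminant: (1)^2 - 4(0) = 1, so r = (-1 ± 1)/2.
Solving: r_1 = 0, r_2 = -1.

indicial: r^2 + 1 r = 0; roots r_1 = 0, r_2 = -1


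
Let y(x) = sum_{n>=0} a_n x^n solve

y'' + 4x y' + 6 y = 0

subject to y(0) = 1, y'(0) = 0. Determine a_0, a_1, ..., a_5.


Ansatz: y(x) = sum_{n>=0} a_n x^n, so y'(x) = sum_{n>=1} n a_n x^(n-1) and y''(x) = sum_{n>=2} n(n-1) a_n x^(n-2).
Substitute into P(x) y'' + Q(x) y' + R(x) y = 0 with P(x) = 1, Q(x) = 4x, R(x) = 6, and match powers of x.
Initial conditions: a_0 = 1, a_1 = 0.
Setting the coefficient of each power of x to zero and solving order by order (substituting the coefficients already found):
  x^0: 2 a_2 + 6 a_0 = 0  ->  2 a_2 = -6 a_0 = -6  ->  a_2 = -3
  x^1: 6 a_3 + 10 a_1 = 0  ->  6 a_3 = -10 a_1 = 0  ->  a_3 = 0
  x^2: 12 a_4 + 14 a_2 = 0  ->  12 a_4 = -14 a_2 = 42  ->  a_4 = 7/2
  x^3: 20 a_5 + 18 a_3 = 0  ->  20 a_5 = -18 a_3 = 0  ->  a_5 = 0
Truncated series: y(x) = 1 - 3 x^2 + (7/2) x^4 + O(x^6).

a_0 = 1; a_1 = 0; a_2 = -3; a_3 = 0; a_4 = 7/2; a_5 = 0


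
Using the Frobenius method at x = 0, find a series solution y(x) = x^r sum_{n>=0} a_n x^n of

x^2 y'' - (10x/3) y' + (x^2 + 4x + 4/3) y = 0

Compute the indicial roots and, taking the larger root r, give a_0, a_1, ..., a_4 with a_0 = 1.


Write in Frobenius form y'' + (p(x)/x) y' + (q(x)/x^2) y = 0:
  p(x) = -10/3,  q(x) = x^2 + 4x + 4/3.
Indicial equation: r(r-1) + (-10/3) r + (4/3) = 0 -> roots r_1 = 4, r_2 = 1/3.
Take r = r_1 = 4. Let y(x) = x^r sum_{n>=0} a_n x^n with a_0 = 1.
Substitute y = x^r sum a_n x^n and match x^{r+n}. The recurrence is
  D(n) a_n + 4 a_{n-1} + 1 a_{n-2} = 0,  where D(n) = (r+n)(r+n-1) + (-10/3)(r+n) + (4/3).
  a_n = [-4 a_{n-1} - 1 a_{n-2}] / D(n).
Since the indicial polynomial factors as (r - r_1)(r - r_2), D(n) = (r_1 + n - r_1)(r_1 + n - r_2) = n(n + 11/3).
Evaluating step by step (a_0 = 1):
  n = 1: D(1) = 1(1 + 11/3) = 14/3; numerator = -4(1) = -4; a_1 = (-4)/(14/3) = -6/7
  n = 2: D(2) = 2(2 + 11/3) = 34/3; numerator = -4(-6/7) - 1(1) = 17/7; a_2 = (17/7)/(34/3) = 3/14
  n = 3: D(3) = 3(3 + 11/3) = 20; numerator = -4(3/14) - 1(-6/7) = 0; a_3 = (0)/(20) = 0
  n = 4: D(4) = 4(4 + 11/3) = 92/3; numerator = -4(0) - 1(3/14) = -3/14; a_4 = (-3/14)/(92/3) = -9/1288

r = 4; a_0 = 1; a_1 = -6/7; a_2 = 3/14; a_3 = 0; a_4 = -9/1288


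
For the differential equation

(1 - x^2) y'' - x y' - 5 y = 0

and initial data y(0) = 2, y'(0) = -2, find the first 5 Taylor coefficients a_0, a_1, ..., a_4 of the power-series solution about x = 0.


Ansatz: y(x) = sum_{n>=0} a_n x^n, so y'(x) = sum_{n>=1} n a_n x^(n-1) and y''(x) = sum_{n>=2} n(n-1) a_n x^(n-2).
Substitute into P(x) y'' + Q(x) y' + R(x) y = 0 with P(x) = 1 - x^2, Q(x) = -x, R(x) = -5, and match powers of x.
Initial conditions: a_0 = 2, a_1 = -2.
Setting the coefficient of each power of x to zero and solving order by order (substituting the coefficients already found):
  x^0: 2 a_2 - 5 a_0 = 0  ->  2 a_2 = 5 a_0 = 10  ->  a_2 = 5
  x^1: 6 a_3 - 6 a_1 = 0  ->  6 a_3 = 6 a_1 = -12  ->  a_3 = -2
  x^2: 12 a_4 - 9 a_2 = 0  ->  12 a_4 = 9 a_2 = 45  ->  a_4 = 15/4
Truncated series: y(x) = 2 - 2 x + 5 x^2 - 2 x^3 + (15/4) x^4 + O(x^5).

a_0 = 2; a_1 = -2; a_2 = 5; a_3 = -2; a_4 = 15/4


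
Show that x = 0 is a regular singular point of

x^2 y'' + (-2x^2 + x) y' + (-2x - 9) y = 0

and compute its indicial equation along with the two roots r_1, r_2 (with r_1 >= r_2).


Divide by x^2 to reach normal form y'' + P_1(x) y' + P_2(x) y = 0 with P_1(x) = -2 + 1/x and P_2(x) = -2/x - 9/x^2.
x = 0 is a singular point because the y'-coefficient -2 + 1/x has a pole at x = 0 and the y-coefficient -2/x - 9/x^2 has a pole at x = 0.
It is a regular singular point because x P_1(x) = p(x) = 1 - 2x and x^2 P_2(x) = q(x) = -2x - 9 are polynomials, hence analytic at x = 0.
p(0) = 1,  q(0) = -9.
Indicial equation: r(r-1) + p(0) r + q(0) = 0, i.e. r^2 + (p(0) - 1) r + q(0) = 0, i.e. r^2 - 9 = 0.
Discriminant: (0)^2 - 4(-9) = 36, so r = (0 ± 6)/2.
Solving: r_1 = 3, r_2 = -3.

indicial: r^2 - 9 = 0; roots r_1 = 3, r_2 = -3


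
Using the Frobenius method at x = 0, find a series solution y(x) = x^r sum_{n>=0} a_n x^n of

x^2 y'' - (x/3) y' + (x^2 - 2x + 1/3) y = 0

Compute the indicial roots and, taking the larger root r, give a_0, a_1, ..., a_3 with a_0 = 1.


Write in Frobenius form y'' + (p(x)/x) y' + (q(x)/x^2) y = 0:
  p(x) = -1/3,  q(x) = x^2 - 2x + 1/3.
Indicial equation: r(r-1) + (-1/3) r + (1/3) = 0 -> roots r_1 = 1, r_2 = 1/3.
Take r = r_1 = 1. Let y(x) = x^r sum_{n>=0} a_n x^n with a_0 = 1.
Substitute y = x^r sum a_n x^n and match x^{r+n}. The recurrence is
  D(n) a_n - 2 a_{n-1} + 1 a_{n-2} = 0,  where D(n) = (r+n)(r+n-1) + (-1/3)(r+n) + (1/3).
  a_n = [2 a_{n-1} - 1 a_{n-2}] / D(n).
Since the indicial polynomial factors as (r - r_1)(r - r_2), D(n) = (r_1 + n - r_1)(r_1 + n - r_2) = n(n + 2/3).
Evaluating step by step (a_0 = 1):
  n = 1: D(1) = 1(1 + 2/3) = 5/3; numerator = 2(1) = 2; a_1 = (2)/(5/3) = 6/5
  n = 2: D(2) = 2(2 + 2/3) = 16/3; numerator = 2(6/5) - 1(1) = 7/5; a_2 = (7/5)/(16/3) = 21/80
  n = 3: D(3) = 3(3 + 2/3) = 11; numerator = 2(21/80) - 1(6/5) = -27/40; a_3 = (-27/40)/(11) = -27/440

r = 1; a_0 = 1; a_1 = 6/5; a_2 = 21/80; a_3 = -27/440


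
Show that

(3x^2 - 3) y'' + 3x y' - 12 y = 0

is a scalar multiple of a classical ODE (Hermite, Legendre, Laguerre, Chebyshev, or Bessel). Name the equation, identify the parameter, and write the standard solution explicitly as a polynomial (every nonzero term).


All three coefficients share the factor -3; dividing through by -3 gives  (1 - x^2) y'' - x y' + 4 y = 0.
This matches the Chebyshev equation (1 - x^2) y'' - x y' + n^2 y = 0 (note the -x y' term, not -2x y') with n^2 = 4, so n = 2; the polynomial solution is T_2(x).
With y = sum_k a_k x^k, matching x^k gives (k+2)(k+1) a_{k+2} = (k^2 - n^2) a_k = (k - 2)(k + 2) a_k. The right side vanishes at k = 2, so the series with the parity of 2 terminates at degree 2.
Standard normalization: leading coefficient of T_n is 2^(n-1), so a_2 = 2^1 = 2. Work downward with a_k = (k+1)(k+2) a_{k+2} / ((k - 2)(k + 2)):
  a_0 = (1)(2)(2) / ((0 - 2)(0 + 2)) = 4/(-4) = -1
Hence T_2(x) = 2 x^2 - 1.

T_2(x); series = 2 x^2 - 1


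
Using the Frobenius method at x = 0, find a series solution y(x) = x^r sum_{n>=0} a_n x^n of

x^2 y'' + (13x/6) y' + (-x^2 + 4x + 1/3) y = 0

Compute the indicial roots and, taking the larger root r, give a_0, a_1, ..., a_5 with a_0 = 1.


Write in Frobenius form y'' + (p(x)/x) y' + (q(x)/x^2) y = 0:
  p(x) = 13/6,  q(x) = -x^2 + 4x + 1/3.
Indicial equation: r(r-1) + (13/6) r + (1/3) = 0 -> roots r_1 = -1/2, r_2 = -2/3.
Take r = r_1 = -1/2. Let y(x) = x^r sum_{n>=0} a_n x^n with a_0 = 1.
Substitute y = x^r sum a_n x^n and match x^{r+n}. The recurrence is
  D(n) a_n + 4 a_{n-1} - 1 a_{n-2} = 0,  where D(n) = (r+n)(r+n-1) + (13/6)(r+n) + (1/3).
  a_n = [-4 a_{n-1} + 1 a_{n-2}] / D(n).
Since the indicial polynomial factors as (r - r_1)(r - r_2), D(n) = (r_1 + n - r_1)(r_1 + n - r_2) = n(n + 1/6).
Evaluating step by step (a_0 = 1):
  n = 1: D(1) = 1(1 + 1/6) = 7/6; numerator = -4(1) = -4; a_1 = (-4)/(7/6) = -24/7
  n = 2: D(2) = 2(2 + 1/6) = 13/3; numerator = -4(-24/7) + 1(1) = 103/7; a_2 = (103/7)/(13/3) = 309/91
  n = 3: D(3) = 3(3 + 1/6) = 19/2; numerator = -4(309/91) + 1(-24/7) = -1548/91; a_3 = (-1548/91)/(19/2) = -3096/1729
  n = 4: D(4) = 4(4 + 1/6) = 50/3; numerator = -4(-3096/1729) + 1(309/91) = 18255/1729; a_4 = (18255/1729)/(50/3) = 10953/17290
  n = 5: D(5) = 5(5 + 1/6) = 155/6; numerator = -4(10953/17290) + 1(-3096/1729) = -37386/8645; a_5 = (-37386/8645)/(155/6) = -7236/43225

r = -1/2; a_0 = 1; a_1 = -24/7; a_2 = 309/91; a_3 = -3096/1729; a_4 = 10953/17290; a_5 = -7236/43225


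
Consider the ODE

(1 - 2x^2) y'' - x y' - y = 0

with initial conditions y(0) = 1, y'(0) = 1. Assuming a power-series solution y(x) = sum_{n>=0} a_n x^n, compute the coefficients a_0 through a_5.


Ansatz: y(x) = sum_{n>=0} a_n x^n, so y'(x) = sum_{n>=1} n a_n x^(n-1) and y''(x) = sum_{n>=2} n(n-1) a_n x^(n-2).
Substitute into P(x) y'' + Q(x) y' + R(x) y = 0 with P(x) = 1 - 2x^2, Q(x) = -x, R(x) = -1, and match powers of x.
Initial conditions: a_0 = 1, a_1 = 1.
Setting the coefficient of each power of x to zero and solving order by order (substituting the coefficients already found):
  x^0: 2 a_2 - a_0 = 0  ->  2 a_2 = a_0 = 1  ->  a_2 = 1/2
  x^1: 6 a_3 - 2 a_1 = 0  ->  6 a_3 = 2 a_1 = 2  ->  a_3 = 1/3
  x^2: 12 a_4 - 7 a_2 = 0  ->  12 a_4 = 7 a_2 = 7/2  ->  a_4 = 7/24
  x^3: 20 a_5 - 16 a_3 = 0  ->  20 a_5 = 16 a_3 = 16/3  ->  a_5 = 4/15
Truncated series: y(x) = 1 + x + (1/2) x^2 + (1/3) x^3 + (7/24) x^4 + (4/15) x^5 + O(x^6).

a_0 = 1; a_1 = 1; a_2 = 1/2; a_3 = 1/3; a_4 = 7/24; a_5 = 4/15


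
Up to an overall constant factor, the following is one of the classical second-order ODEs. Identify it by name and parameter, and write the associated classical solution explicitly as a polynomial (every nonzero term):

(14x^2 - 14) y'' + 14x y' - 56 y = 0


All three coefficients share the factor -14; dividing through by -14 gives  (1 - x^2) y'' - x y' + 4 y = 0.
This matches the Chebyshev equation (1 - x^2) y'' - x y' + n^2 y = 0 (note the -x y' term, not -2x y') with n^2 = 4, so n = 2; the polynomial solution is T_2(x).
With y = sum_k a_k x^k, matching x^k gives (k+2)(k+1) a_{k+2} = (k^2 - n^2) a_k = (k - 2)(k + 2) a_k. The right side vanishes at k = 2, so the series with the parity of 2 terminates at degree 2.
Standard normalization: leading coefficient of T_n is 2^(n-1), so a_2 = 2^1 = 2. Work downward with a_k = (k+1)(k+2) a_{k+2} / ((k - 2)(k + 2)):
  a_0 = (1)(2)(2) / ((0 - 2)(0 + 2)) = 4/(-4) = -1
Hence T_2(x) = 2 x^2 - 1.

T_2(x); series = 2 x^2 - 1


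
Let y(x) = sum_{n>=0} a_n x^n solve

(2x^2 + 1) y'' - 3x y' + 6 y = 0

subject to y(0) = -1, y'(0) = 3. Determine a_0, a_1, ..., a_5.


Ansatz: y(x) = sum_{n>=0} a_n x^n, so y'(x) = sum_{n>=1} n a_n x^(n-1) and y''(x) = sum_{n>=2} n(n-1) a_n x^(n-2).
Substitute into P(x) y'' + Q(x) y' + R(x) y = 0 with P(x) = 2x^2 + 1, Q(x) = -3x, R(x) = 6, and match powers of x.
Initial conditions: a_0 = -1, a_1 = 3.
Setting the coefficient of each power of x to zero and solving order by order (substituting the coefficients already found):
  x^0: 2 a_2 + 6 a_0 = 0  ->  2 a_2 = -6 a_0 = 6  ->  a_2 = 3
  x^1: 6 a_3 + 3 a_1 = 0  ->  6 a_3 = -3 a_1 = -9  ->  a_3 = -3/2
  x^2: 12 a_4 + 4 a_2 = 0  ->  12 a_4 = -4 a_2 = -12  ->  a_4 = -1
  x^3: 20 a_5 + 9 a_3 = 0  ->  20 a_5 = -9 a_3 = 27/2  ->  a_5 = 27/40
Truncated series: y(x) = -1 + 3 x + 3 x^2 - (3/2) x^3 - x^4 + (27/40) x^5 + O(x^6).

a_0 = -1; a_1 = 3; a_2 = 3; a_3 = -3/2; a_4 = -1; a_5 = 27/40


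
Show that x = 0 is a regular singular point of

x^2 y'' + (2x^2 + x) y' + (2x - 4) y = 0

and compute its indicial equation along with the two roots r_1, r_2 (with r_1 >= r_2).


Divide by x^2 to reach normal form y'' + P_1(x) y' + P_2(x) y = 0 with P_1(x) = 2 + 1/x and P_2(x) = 2/x - 4/x^2.
x = 0 is a singular point because the y'-coefficient 2 + 1/x has a pole at x = 0 and the y-coefficient 2/x - 4/x^2 has a pole at x = 0.
It is a regular singular point because x P_1(x) = p(x) = 2x + 1 and x^2 P_2(x) = q(x) = 2x - 4 are polynomials, hence analytic at x = 0.
p(0) = 1,  q(0) = -4.
Indicial equation: r(r-1) + p(0) r + q(0) = 0, i.e. r^2 + (p(0) - 1) r + q(0) = 0, i.e. r^2 - 4 = 0.
Discriminant: (0)^2 - 4(-4) = 16, so r = (0 ± 4)/2.
Solving: r_1 = 2, r_2 = -2.

indicial: r^2 - 4 = 0; roots r_1 = 2, r_2 = -2


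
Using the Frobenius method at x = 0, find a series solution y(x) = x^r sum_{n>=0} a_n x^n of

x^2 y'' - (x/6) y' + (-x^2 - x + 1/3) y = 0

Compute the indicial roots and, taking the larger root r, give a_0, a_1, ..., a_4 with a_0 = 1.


Write in Frobenius form y'' + (p(x)/x) y' + (q(x)/x^2) y = 0:
  p(x) = -1/6,  q(x) = -x^2 - x + 1/3.
Indicial equation: r(r-1) + (-1/6) r + (1/3) = 0 -> roots r_1 = 2/3, r_2 = 1/2.
Take r = r_1 = 2/3. Let y(x) = x^r sum_{n>=0} a_n x^n with a_0 = 1.
Substitute y = x^r sum a_n x^n and match x^{r+n}. The recurrence is
  D(n) a_n - 1 a_{n-1} - 1 a_{n-2} = 0,  where D(n) = (r+n)(r+n-1) + (-1/6)(r+n) + (1/3).
  a_n = [1 a_{n-1} + 1 a_{n-2}] / D(n).
Since the indicial polynomial factors as (r - r_1)(r - r_2), D(n) = (r_1 + n - r_1)(r_1 + n - r_2) = n(n + 1/6).
Evaluating step by step (a_0 = 1):
  n = 1: D(1) = 1(1 + 1/6) = 7/6; numerator = 1(1) = 1; a_1 = (1)/(7/6) = 6/7
  n = 2: D(2) = 2(2 + 1/6) = 13/3; numerator = 1(6/7) + 1(1) = 13/7; a_2 = (13/7)/(13/3) = 3/7
  n = 3: D(3) = 3(3 + 1/6) = 19/2; numerator = 1(3/7) + 1(6/7) = 9/7; a_3 = (9/7)/(19/2) = 18/133
  n = 4: D(4) = 4(4 + 1/6) = 50/3; numerator = 1(18/133) + 1(3/7) = 75/133; a_4 = (75/133)/(50/3) = 9/266

r = 2/3; a_0 = 1; a_1 = 6/7; a_2 = 3/7; a_3 = 18/133; a_4 = 9/266


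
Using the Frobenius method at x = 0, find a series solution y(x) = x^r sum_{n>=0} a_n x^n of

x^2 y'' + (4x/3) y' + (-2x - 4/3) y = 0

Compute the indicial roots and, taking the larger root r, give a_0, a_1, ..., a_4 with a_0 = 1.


Write in Frobenius form y'' + (p(x)/x) y' + (q(x)/x^2) y = 0:
  p(x) = 4/3,  q(x) = -2x - 4/3.
Indicial equation: r(r-1) + (4/3) r + (-4/3) = 0 -> roots r_1 = 1, r_2 = -4/3.
Take r = r_1 = 1. Let y(x) = x^r sum_{n>=0} a_n x^n with a_0 = 1.
Substitute y = x^r sum a_n x^n and match x^{r+n}. The recurrence is
  D(n) a_n - 2 a_{n-1} = 0,  where D(n) = (r+n)(r+n-1) + (4/3)(r+n) + (-4/3).
  a_n = 2 / D(n) * a_{n-1}.
Since the indicial polynomial factors as (r - r_1)(r - r_2), D(n) = (r_1 + n - r_1)(r_1 + n - r_2) = n(n + 7/3).
Evaluating step by step (a_0 = 1):
  n = 1: D(1) = 1(1 + 7/3) = 10/3; numerator = 2(1) = 2; a_1 = (2)/(10/3) = 3/5
  n = 2: D(2) = 2(2 + 7/3) = 26/3; numerator = 2(3/5) = 6/5; a_2 = (6/5)/(26/3) = 9/65
  n = 3: D(3) = 3(3 + 7/3) = 16; numerator = 2(9/65) = 18/65; a_3 = (18/65)/(16) = 9/520
  n = 4: D(4) = 4(4 + 7/3) = 76/3; numerator = 2(9/520) = 9/260; a_4 = (9/260)/(76/3) = 27/19760

r = 1; a_0 = 1; a_1 = 3/5; a_2 = 9/65; a_3 = 9/520; a_4 = 27/19760


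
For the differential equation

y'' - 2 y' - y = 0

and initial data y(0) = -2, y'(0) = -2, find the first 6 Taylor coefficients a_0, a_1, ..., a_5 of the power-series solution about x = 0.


Ansatz: y(x) = sum_{n>=0} a_n x^n, so y'(x) = sum_{n>=1} n a_n x^(n-1) and y''(x) = sum_{n>=2} n(n-1) a_n x^(n-2).
Substitute into P(x) y'' + Q(x) y' + R(x) y = 0 with P(x) = 1, Q(x) = -2, R(x) = -1, and match powers of x.
Initial conditions: a_0 = -2, a_1 = -2.
Setting the coefficient of each power of x to zero and solving order by order (substituting the coefficients already found):
  x^0: 2 a_2 - 2 a_1 - a_0 = 0  ->  2 a_2 = 2 a_1 + a_0 = -6  ->  a_2 = -3
  x^1: 6 a_3 - 4 a_2 - a_1 = 0  ->  6 a_3 = 4 a_2 + a_1 = -14  ->  a_3 = -7/3
  x^2: 12 a_4 - 6 a_3 - a_2 = 0  ->  12 a_4 = 6 a_3 + a_2 = -17  ->  a_4 = -17/12
  x^3: 20 a_5 - 8 a_4 - a_3 = 0  ->  20 a_5 = 8 a_4 + a_3 = -41/3  ->  a_5 = -41/60
Truncated series: y(x) = -2 - 2 x - 3 x^2 - (7/3) x^3 - (17/12) x^4 - (41/60) x^5 + O(x^6).

a_0 = -2; a_1 = -2; a_2 = -3; a_3 = -7/3; a_4 = -17/12; a_5 = -41/60


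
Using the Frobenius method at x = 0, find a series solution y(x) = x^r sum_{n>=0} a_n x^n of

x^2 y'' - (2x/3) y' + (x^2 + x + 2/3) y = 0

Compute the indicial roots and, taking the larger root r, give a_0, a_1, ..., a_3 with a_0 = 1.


Write in Frobenius form y'' + (p(x)/x) y' + (q(x)/x^2) y = 0:
  p(x) = -2/3,  q(x) = x^2 + x + 2/3.
Indicial equation: r(r-1) + (-2/3) r + (2/3) = 0 -> roots r_1 = 1, r_2 = 2/3.
Take r = r_1 = 1. Let y(x) = x^r sum_{n>=0} a_n x^n with a_0 = 1.
Substitute y = x^r sum a_n x^n and match x^{r+n}. The recurrence is
  D(n) a_n + 1 a_{n-1} + 1 a_{n-2} = 0,  where D(n) = (r+n)(r+n-1) + (-2/3)(r+n) + (2/3).
  a_n = [-1 a_{n-1} - 1 a_{n-2}] / D(n).
Since the indicial polynomial factors as (r - r_1)(r - r_2), D(n) = (r_1 + n - r_1)(r_1 + n - r_2) = n(n + 1/3).
Evaluating step by step (a_0 = 1):
  n = 1: D(1) = 1(1 + 1/3) = 4/3; numerator = -1(1) = -1; a_1 = (-1)/(4/3) = -3/4
  n = 2: D(2) = 2(2 + 1/3) = 14/3; numerator = -1(-3/4) - 1(1) = -1/4; a_2 = (-1/4)/(14/3) = -3/56
  n = 3: D(3) = 3(3 + 1/3) = 10; numerator = -1(-3/56) - 1(-3/4) = 45/56; a_3 = (45/56)/(10) = 9/112

r = 1; a_0 = 1; a_1 = -3/4; a_2 = -3/56; a_3 = 9/112


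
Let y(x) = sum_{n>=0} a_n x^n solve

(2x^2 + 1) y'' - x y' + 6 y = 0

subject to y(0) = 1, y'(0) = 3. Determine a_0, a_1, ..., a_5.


Ansatz: y(x) = sum_{n>=0} a_n x^n, so y'(x) = sum_{n>=1} n a_n x^(n-1) and y''(x) = sum_{n>=2} n(n-1) a_n x^(n-2).
Substitute into P(x) y'' + Q(x) y' + R(x) y = 0 with P(x) = 2x^2 + 1, Q(x) = -x, R(x) = 6, and match powers of x.
Initial conditions: a_0 = 1, a_1 = 3.
Setting the coefficient of each power of x to zero and solving order by order (substituting the coefficients already found):
  x^0: 2 a_2 + 6 a_0 = 0  ->  2 a_2 = -6 a_0 = -6  ->  a_2 = -3
  x^1: 6 a_3 + 5 a_1 = 0  ->  6 a_3 = -5 a_1 = -15  ->  a_3 = -5/2
  x^2: 12 a_4 + 8 a_2 = 0  ->  12 a_4 = -8 a_2 = 24  ->  a_4 = 2
  x^3: 20 a_5 + 15 a_3 = 0  ->  20 a_5 = -15 a_3 = 75/2  ->  a_5 = 15/8
Truncated series: y(x) = 1 + 3 x - 3 x^2 - (5/2) x^3 + 2 x^4 + (15/8) x^5 + O(x^6).

a_0 = 1; a_1 = 3; a_2 = -3; a_3 = -5/2; a_4 = 2; a_5 = 15/8


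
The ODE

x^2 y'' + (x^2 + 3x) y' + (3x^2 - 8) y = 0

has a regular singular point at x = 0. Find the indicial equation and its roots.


Divide by x^2 to reach normal form y'' + P_1(x) y' + P_2(x) y = 0 with P_1(x) = 1 + 3/x and P_2(x) = 3 - 8/x^2.
x = 0 is a singular point because the y'-coefficient 1 + 3/x has a pole at x = 0 and the y-coefficient 3 - 8/x^2 has a pole at x = 0.
It is a regular singular point because x P_1(x) = p(x) = x + 3 and x^2 P_2(x) = q(x) = 3x^2 - 8 are polynomials, hence analytic at x = 0.
p(0) = 3,  q(0) = -8.
Indicial equation: r(r-1) + p(0) r + q(0) = 0, i.e. r^2 + (p(0) - 1) r + q(0) = 0, i.e. r^2 + 2 r - 8 = 0.
Discriminant: (2)^2 - 4(-8) = 36, so r = (-2 ± 6)/2.
Solving: r_1 = 2, r_2 = -4.

indicial: r^2 + 2 r - 8 = 0; roots r_1 = 2, r_2 = -4


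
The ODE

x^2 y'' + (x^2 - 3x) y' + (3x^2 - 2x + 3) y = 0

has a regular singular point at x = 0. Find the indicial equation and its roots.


Divide by x^2 to reach normal form y'' + P_1(x) y' + P_2(x) y = 0 with P_1(x) = 1 - 3/x and P_2(x) = 3 - 2/x + 3/x^2.
x = 0 is a singular point because the y'-coefficient 1 - 3/x has a pole at x = 0 and the y-coefficient 3 - 2/x + 3/x^2 has a pole at x = 0.
It is a regular singular point because x P_1(x) = p(x) = x - 3 and x^2 P_2(x) = q(x) = 3x^2 - 2x + 3 are polynomials, hence analytic at x = 0.
p(0) = -3,  q(0) = 3.
Indicial equation: r(r-1) + p(0) r + q(0) = 0, i.e. r^2 + (p(0) - 1) r + q(0) = 0, i.e. r^2 - 4 r + 3 = 0.
Discriminant: (-4)^2 - 4(3) = 4, so r = (4 ± 2)/2.
Solving: r_1 = 3, r_2 = 1.

indicial: r^2 - 4 r + 3 = 0; roots r_1 = 3, r_2 = 1


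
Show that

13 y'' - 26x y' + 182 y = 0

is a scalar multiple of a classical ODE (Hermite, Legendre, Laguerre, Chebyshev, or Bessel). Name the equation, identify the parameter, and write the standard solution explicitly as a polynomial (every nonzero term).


All three coefficients share the factor 13; dividing through by 13 gives  y'' - 2x y' + 14 y = 0.
This matches the Hermite equation y'' - 2x y' + 2n y = 0 with 2n = 14, so n = 7; the polynomial solution is H_7(x).
With y = sum_k a_k x^k, matching x^k gives (k+2)(k+1) a_{k+2} = 2(k - n) a_k = 2(k - 7) a_k. The right side vanishes at k = 7, so the series with the parity of 7 terminates at degree 7.
Standard normalization: leading coefficient of H_n is 2^n, so a_7 = 2^7 = 128. Work downward with a_k = (k+1)(k+2) a_{k+2} / (2(k - n)):
  a_5 = (6)(7)(128) / (2(5 - 7)) = 5376/(-4) = -1344
  a_3 = (4)(5)(-1344) / (2(3 - 7)) = -26880/(-8) = 3360
  a_1 = (2)(3)(3360) / (2(1 - 7)) = 20160/(-12) = -1680
Hence H_7(x) = 128 x^7 - 1344 x^5 + 3360 x^3 - 1680 x.

H_7(x); series = 128 x^7 - 1344 x^5 + 3360 x^3 - 1680 x


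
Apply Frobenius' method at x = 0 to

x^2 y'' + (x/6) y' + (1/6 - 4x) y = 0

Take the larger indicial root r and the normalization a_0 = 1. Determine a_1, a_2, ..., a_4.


Write in Frobenius form y'' + (p(x)/x) y' + (q(x)/x^2) y = 0:
  p(x) = 1/6,  q(x) = 1/6 - 4x.
Indicial equation: r(r-1) + (1/6) r + (1/6) = 0 -> roots r_1 = 1/2, r_2 = 1/3.
Take r = r_1 = 1/2. Let y(x) = x^r sum_{n>=0} a_n x^n with a_0 = 1.
Substitute y = x^r sum a_n x^n and match x^{r+n}. The recurrence is
  D(n) a_n - 4 a_{n-1} = 0,  where D(n) = (r+n)(r+n-1) + (1/6)(r+n) + (1/6).
  a_n = 4 / D(n) * a_{n-1}.
Since the indicial polynomial factors as (r - r_1)(r - r_2), D(n) = (r_1 + n - r_1)(r_1 + n - r_2) = n(n + 1/6).
Evaluating step by step (a_0 = 1):
  n = 1: D(1) = 1(1 + 1/6) = 7/6; numerator = 4(1) = 4; a_1 = (4)/(7/6) = 24/7
  n = 2: D(2) = 2(2 + 1/6) = 13/3; numerator = 4(24/7) = 96/7; a_2 = (96/7)/(13/3) = 288/91
  n = 3: D(3) = 3(3 + 1/6) = 19/2; numerator = 4(288/91) = 1152/91; a_3 = (1152/91)/(19/2) = 2304/1729
  n = 4: D(4) = 4(4 + 1/6) = 50/3; numerator = 4(2304/1729) = 9216/1729; a_4 = (9216/1729)/(50/3) = 13824/43225

r = 1/2; a_0 = 1; a_1 = 24/7; a_2 = 288/91; a_3 = 2304/1729; a_4 = 13824/43225


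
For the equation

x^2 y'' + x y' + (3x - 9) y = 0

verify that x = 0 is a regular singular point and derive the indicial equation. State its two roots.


Divide by x^2 to reach normal form y'' + P_1(x) y' + P_2(x) y = 0 with P_1(x) = 1/x and P_2(x) = 3/x - 9/x^2.
x = 0 is a singular point because the y'-coefficient 1/x has a pole at x = 0 and the y-coefficient 3/x - 9/x^2 has a pole at x = 0.
It is a regular singular point because x P_1(x) = p(x) = 1 and x^2 P_2(x) = q(x) = 3x - 9 are polynomials, hence analytic at x = 0.
p(0) = 1,  q(0) = -9.
Indicial equation: r(r-1) + p(0) r + q(0) = 0, i.e. r^2 + (p(0) - 1) r + q(0) = 0, i.e. r^2 - 9 = 0.
Discriminant: (0)^2 - 4(-9) = 36, so r = (0 ± 6)/2.
Solving: r_1 = 3, r_2 = -3.

indicial: r^2 - 9 = 0; roots r_1 = 3, r_2 = -3


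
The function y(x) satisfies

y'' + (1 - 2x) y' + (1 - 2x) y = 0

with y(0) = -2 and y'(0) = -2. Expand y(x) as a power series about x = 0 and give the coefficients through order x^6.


Ansatz: y(x) = sum_{n>=0} a_n x^n, so y'(x) = sum_{n>=1} n a_n x^(n-1) and y''(x) = sum_{n>=2} n(n-1) a_n x^(n-2).
Substitute into P(x) y'' + Q(x) y' + R(x) y = 0 with P(x) = 1, Q(x) = 1 - 2x, R(x) = 1 - 2x, and match powers of x.
Initial conditions: a_0 = -2, a_1 = -2.
Setting the coefficient of each power of x to zero and solving order by order (substituting the coefficients already found):
  x^0: 2 a_2 + a_1 + a_0 = 0  ->  2 a_2 = -a_1 - a_0 = 4  ->  a_2 = 2
  x^1: 6 a_3 + 2 a_2 - a_1 - 2 a_0 = 0  ->  6 a_3 = -2 a_2 + a_1 + 2 a_0 = -10  ->  a_3 = -5/3
  x^2: 12 a_4 + 3 a_3 - 3 a_2 - 2 a_1 = 0  ->  12 a_4 = -3 a_3 + 3 a_2 + 2 a_1 = 7  ->  a_4 = 7/12
  x^3: 20 a_5 + 4 a_4 - 5 a_3 - 2 a_2 = 0  ->  20 a_5 = -4 a_4 + 5 a_3 + 2 a_2 = -20/3  ->  a_5 = -1/3
  x^4: 30 a_6 + 5 a_5 - 7 a_4 - 2 a_3 = 0  ->  30 a_6 = -5 a_5 + 7 a_4 + 2 a_3 = 29/12  ->  a_6 = 29/360
Truncated series: y(x) = -2 - 2 x + 2 x^2 - (5/3) x^3 + (7/12) x^4 - (1/3) x^5 + (29/360) x^6 + O(x^7).

a_0 = -2; a_1 = -2; a_2 = 2; a_3 = -5/3; a_4 = 7/12; a_5 = -1/3; a_6 = 29/360


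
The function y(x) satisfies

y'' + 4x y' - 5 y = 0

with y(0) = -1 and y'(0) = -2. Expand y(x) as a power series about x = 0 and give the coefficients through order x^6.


Ansatz: y(x) = sum_{n>=0} a_n x^n, so y'(x) = sum_{n>=1} n a_n x^(n-1) and y''(x) = sum_{n>=2} n(n-1) a_n x^(n-2).
Substitute into P(x) y'' + Q(x) y' + R(x) y = 0 with P(x) = 1, Q(x) = 4x, R(x) = -5, and match powers of x.
Initial conditions: a_0 = -1, a_1 = -2.
Setting the coefficient of each power of x to zero and solving order by order (substituting the coefficients already found):
  x^0: 2 a_2 - 5 a_0 = 0  ->  2 a_2 = 5 a_0 = -5  ->  a_2 = -5/2
  x^1: 6 a_3 - a_1 = 0  ->  6 a_3 = a_1 = -2  ->  a_3 = -1/3
  x^2: 12 a_4 + 3 a_2 = 0  ->  12 a_4 = -3 a_2 = 15/2  ->  a_4 = 5/8
  x^3: 20 a_5 + 7 a_3 = 0  ->  20 a_5 = -7 a_3 = 7/3  ->  a_5 = 7/60
  x^4: 30 a_6 + 11 a_4 = 0  ->  30 a_6 = -11 a_4 = -55/8  ->  a_6 = -11/48
Truncated series: y(x) = -1 - 2 x - (5/2) x^2 - (1/3) x^3 + (5/8) x^4 + (7/60) x^5 - (11/48) x^6 + O(x^7).

a_0 = -1; a_1 = -2; a_2 = -5/2; a_3 = -1/3; a_4 = 5/8; a_5 = 7/60; a_6 = -11/48


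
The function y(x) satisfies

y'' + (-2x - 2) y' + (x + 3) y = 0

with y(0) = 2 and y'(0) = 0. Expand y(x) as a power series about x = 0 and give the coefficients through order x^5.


Ansatz: y(x) = sum_{n>=0} a_n x^n, so y'(x) = sum_{n>=1} n a_n x^(n-1) and y''(x) = sum_{n>=2} n(n-1) a_n x^(n-2).
Substitute into P(x) y'' + Q(x) y' + R(x) y = 0 with P(x) = 1, Q(x) = -2x - 2, R(x) = x + 3, and match powers of x.
Initial conditions: a_0 = 2, a_1 = 0.
Setting the coefficient of each power of x to zero and solving order by order (substituting the coefficients already found):
  x^0: 2 a_2 - 2 a_1 + 3 a_0 = 0  ->  2 a_2 = 2 a_1 - 3 a_0 = -6  ->  a_2 = -3
  x^1: 6 a_3 - 4 a_2 + a_1 + a_0 = 0  ->  6 a_3 = 4 a_2 - a_1 - a_0 = -14  ->  a_3 = -7/3
  x^2: 12 a_4 - 6 a_3 - a_2 + a_1 = 0  ->  12 a_4 = 6 a_3 + a_2 - a_1 = -17  ->  a_4 = -17/12
  x^3: 20 a_5 - 8 a_4 - 3 a_3 + a_2 = 0  ->  20 a_5 = 8 a_4 + 3 a_3 - a_2 = -46/3  ->  a_5 = -23/30
Truncated series: y(x) = 2 - 3 x^2 - (7/3) x^3 - (17/12) x^4 - (23/30) x^5 + O(x^6).

a_0 = 2; a_1 = 0; a_2 = -3; a_3 = -7/3; a_4 = -17/12; a_5 = -23/30


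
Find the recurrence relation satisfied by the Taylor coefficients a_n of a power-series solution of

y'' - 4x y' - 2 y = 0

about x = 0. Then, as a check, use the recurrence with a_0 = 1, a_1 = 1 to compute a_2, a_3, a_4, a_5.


Substitute y = sum_n a_n x^n.
y''(x) has coefficient (n+2)(n+1) a_{n+2} at x^n;
-4 x y'(x) has coefficient -4 n a_n at x^n (shift);
-2 y(x) has coefficient -2 a_n at x^n.
Matching x^n: (n+2)(n+1) a_{n+2} + (-4n - 2) a_n = 0.
Thus a_{n+2} = (4n + 2) / ((n+1)(n+2)) * a_n.

Check with a_0 = 1, a_1 = 1 (apply the recurrence for n = 0, 1, 2, 3): a_0 = 1, a_1 = 1, a_2 = 1, a_3 = 1, a_4 = 5/6, a_5 = 7/10.

a_(n+2) = (4n + 2) / ((n+1)(n+2)) * a_n; check: a_0 = 1, a_1 = 1, a_2 = 1, a_3 = 1, a_4 = 5/6, a_5 = 7/10


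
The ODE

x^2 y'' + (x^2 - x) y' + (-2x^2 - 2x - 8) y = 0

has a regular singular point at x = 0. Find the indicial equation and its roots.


Divide by x^2 to reach normal form y'' + P_1(x) y' + P_2(x) y = 0 with P_1(x) = 1 - 1/x and P_2(x) = -2 - 2/x - 8/x^2.
x = 0 is a singular point because the y'-coefficient 1 - 1/x has a pole at x = 0 and the y-coefficient -2 - 2/x - 8/x^2 has a pole at x = 0.
It is a regular singular point because x P_1(x) = p(x) = x - 1 and x^2 P_2(x) = q(x) = -2x^2 - 2x - 8 are polynomials, hence analytic at x = 0.
p(0) = -1,  q(0) = -8.
Indicial equation: r(r-1) + p(0) r + q(0) = 0, i.e. r^2 + (p(0) - 1) r + q(0) = 0, i.e. r^2 - 2 r - 8 = 0.
Discriminant: (-2)^2 - 4(-8) = 36, so r = (2 ± 6)/2.
Solving: r_1 = 4, r_2 = -2.

indicial: r^2 - 2 r - 8 = 0; roots r_1 = 4, r_2 = -2


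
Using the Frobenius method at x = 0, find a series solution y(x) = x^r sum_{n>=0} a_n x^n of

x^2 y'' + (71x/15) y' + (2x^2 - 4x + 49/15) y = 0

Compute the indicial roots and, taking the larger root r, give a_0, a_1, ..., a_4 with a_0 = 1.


Write in Frobenius form y'' + (p(x)/x) y' + (q(x)/x^2) y = 0:
  p(x) = 71/15,  q(x) = 2x^2 - 4x + 49/15.
Indicial equation: r(r-1) + (71/15) r + (49/15) = 0 -> roots r_1 = -7/5, r_2 = -7/3.
Take r = r_1 = -7/5. Let y(x) = x^r sum_{n>=0} a_n x^n with a_0 = 1.
Substitute y = x^r sum a_n x^n and match x^{r+n}. The recurrence is
  D(n) a_n - 4 a_{n-1} + 2 a_{n-2} = 0,  where D(n) = (r+n)(r+n-1) + (71/15)(r+n) + (49/15).
  a_n = [4 a_{n-1} - 2 a_{n-2}] / D(n).
Since the indicial polynomial factors as (r - r_1)(r - r_2), D(n) = (r_1 + n - r_1)(r_1 + n - r_2) = n(n + 14/15).
Evaluating step by step (a_0 = 1):
  n = 1: D(1) = 1(1 + 14/15) = 29/15; numerator = 4(1) = 4; a_1 = (4)/(29/15) = 60/29
  n = 2: D(2) = 2(2 + 14/15) = 88/15; numerator = 4(60/29) - 2(1) = 182/29; a_2 = (182/29)/(88/15) = 1365/1276
  n = 3: D(3) = 3(3 + 14/15) = 59/5; numerator = 4(1365/1276) - 2(60/29) = 45/319; a_3 = (45/319)/(59/5) = 225/18821
  n = 4: D(4) = 4(4 + 14/15) = 296/15; numerator = 4(225/18821) - 2(1365/1276) = -2715/1298; a_4 = (-2715/1298)/(296/15) = -40725/384208

r = -7/5; a_0 = 1; a_1 = 60/29; a_2 = 1365/1276; a_3 = 225/18821; a_4 = -40725/384208


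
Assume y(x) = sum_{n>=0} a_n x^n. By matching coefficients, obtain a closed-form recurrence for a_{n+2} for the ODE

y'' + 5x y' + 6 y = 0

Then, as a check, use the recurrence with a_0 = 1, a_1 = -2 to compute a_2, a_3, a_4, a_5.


Substitute y = sum_n a_n x^n.
y''(x) has coefficient (n+2)(n+1) a_{n+2} at x^n;
5 x y'(x) has coefficient 5 n a_n at x^n (shift);
6 y(x) has coefficient 6 a_n at x^n.
Matching x^n: (n+2)(n+1) a_{n+2} + (5n + 6) a_n = 0.
Thus a_{n+2} = (-5n - 6) / ((n+1)(n+2)) * a_n.

Check with a_0 = 1, a_1 = -2 (apply the recurrence for n = 0, 1, 2, 3): a_0 = 1, a_1 = -2, a_2 = -3, a_3 = 11/3, a_4 = 4, a_5 = -77/20.

a_(n+2) = (-5n - 6) / ((n+1)(n+2)) * a_n; check: a_0 = 1, a_1 = -2, a_2 = -3, a_3 = 11/3, a_4 = 4, a_5 = -77/20


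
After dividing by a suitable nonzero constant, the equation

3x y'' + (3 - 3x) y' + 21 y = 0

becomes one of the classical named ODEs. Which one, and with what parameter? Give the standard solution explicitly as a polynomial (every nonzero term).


All three coefficients share the factor 3; dividing through by 3 gives  x y'' + (1 - x) y' + 7 y = 0.
This matches the Laguerre equation x y'' + (1 - x) y' + n y = 0 with n = 7; the polynomial solution is L_7(x).
With y = sum_k a_k x^k, matching x^k gives (k+1)k a_{k+1} + (k+1) a_{k+1} - k a_k + n a_k = 0, i.e. (k+1)^2 a_{k+1} = (k - n) a_k = (k - 7) a_k. The right side vanishes at k = 7, so the series terminates at degree 7.
Standard normalization L_n(0) = 1 gives a_0 = 1. Work upward with a_{k+1} = (k - 7) a_k / (k+1)^2:
  a_1 = (0 - 7)(1) / 1^2 = -7/1 = -7
  a_2 = (1 - 7)(-7) / 2^2 = 42/4 = 21/2
  a_3 = (2 - 7)(21/2) / 3^2 = (-105/2)/9 = -35/6
  a_4 = (3 - 7)(-35/6) / 4^2 = (70/3)/16 = 35/24
  a_5 = (4 - 7)(35/24) / 5^2 = (-35/8)/25 = -7/40
  a_6 = (5 - 7)(-7/40) / 6^2 = (7/20)/36 = 7/720
  a_7 = (6 - 7)(7/720) / 7^2 = (-7/720)/49 = -1/5040
Hence L_7(x) = -x^7/5040 + 7 x^6/720 - 7 x^5/40 + 35 x^4/24 - 35 x^3/6 + 21 x^2/2 - 7 x + 1.

L_7(x); series = -x^7/5040 + 7 x^6/720 - 7 x^5/40 + 35 x^4/24 - 35 x^3/6 + 21 x^2/2 - 7 x + 1


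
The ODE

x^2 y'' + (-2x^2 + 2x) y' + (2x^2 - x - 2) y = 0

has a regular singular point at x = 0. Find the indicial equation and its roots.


Divide by x^2 to reach normal form y'' + P_1(x) y' + P_2(x) y = 0 with P_1(x) = -2 + 2/x and P_2(x) = 2 - 1/x - 2/x^2.
x = 0 is a singular point because the y'-coefficient -2 + 2/x has a pole at x = 0 and the y-coefficient 2 - 1/x - 2/x^2 has a pole at x = 0.
It is a regular singular point because x P_1(x) = p(x) = 2 - 2x and x^2 P_2(x) = q(x) = 2x^2 - x - 2 are polynomials, hence analytic at x = 0.
p(0) = 2,  q(0) = -2.
Indicial equation: r(r-1) + p(0) r + q(0) = 0, i.e. r^2 + (p(0) - 1) r + q(0) = 0, i.e. r^2 + 1 r - 2 = 0.
Discriminant: (1)^2 - 4(-2) = 9, so r = (-1 ± 3)/2.
Solving: r_1 = 1, r_2 = -2.

indicial: r^2 + 1 r - 2 = 0; roots r_1 = 1, r_2 = -2


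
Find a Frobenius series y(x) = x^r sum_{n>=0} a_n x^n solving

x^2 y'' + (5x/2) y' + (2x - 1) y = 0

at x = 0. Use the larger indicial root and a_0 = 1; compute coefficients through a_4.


Write in Frobenius form y'' + (p(x)/x) y' + (q(x)/x^2) y = 0:
  p(x) = 5/2,  q(x) = 2x - 1.
Indicial equation: r(r-1) + (5/2) r + (-1) = 0 -> roots r_1 = 1/2, r_2 = -2.
Take r = r_1 = 1/2. Let y(x) = x^r sum_{n>=0} a_n x^n with a_0 = 1.
Substitute y = x^r sum a_n x^n and match x^{r+n}. The recurrence is
  D(n) a_n + 2 a_{n-1} = 0,  where D(n) = (r+n)(r+n-1) + (5/2)(r+n) + (-1).
  a_n = -2 / D(n) * a_{n-1}.
Since the indicial polynomial factors as (r - r_1)(r - r_2), D(n) = (r_1 + n - r_1)(r_1 + n - r_2) = n(n + 5/2).
Evaluating step by step (a_0 = 1):
  n = 1: D(1) = 1(1 + 5/2) = 7/2; numerator = -2(1) = -2; a_1 = (-2)/(7/2) = -4/7
  n = 2: D(2) = 2(2 + 5/2) = 9; numerator = -2(-4/7) = 8/7; a_2 = (8/7)/(9) = 8/63
  n = 3: D(3) = 3(3 + 5/2) = 33/2; numerator = -2(8/63) = -16/63; a_3 = (-16/63)/(33/2) = -32/2079
  n = 4: D(4) = 4(4 + 5/2) = 26; numerator = -2(-32/2079) = 64/2079; a_4 = (64/2079)/(26) = 32/27027

r = 1/2; a_0 = 1; a_1 = -4/7; a_2 = 8/63; a_3 = -32/2079; a_4 = 32/27027


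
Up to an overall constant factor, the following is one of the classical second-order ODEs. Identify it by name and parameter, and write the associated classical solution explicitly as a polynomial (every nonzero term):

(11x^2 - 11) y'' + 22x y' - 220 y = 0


All three coefficients share the factor -11; dividing through by -11 gives  (1 - x^2) y'' - 2x y' + 20 y = 0.
This matches the Legendre equation (1 - x^2) y'' - 2x y' + n(n+1) y = 0 (note the -2x y' term) with n(n+1) = 20, so n = 4; the polynomial solution is P_4(x).
With y = sum_k a_k x^k, matching x^k gives (k+2)(k+1) a_{k+2} = [k(k+1) - n(n+1)] a_k = (k - 4)(k + 5) a_k. The right side vanishes at k = 4, so the series with the parity of 4 terminates at degree 4.
Standard normalization (P_n(1) = 1): leading coefficient (2n)!/(2^n (n!)^2) = 40320/(16*576) = 35/8, so a_4 = 35/8. Work downward with a_k = (k+1)(k+2) a_{k+2} / ((k - 4)(k + 5)):
  a_2 = (3)(4)(35/8) / ((2 - 4)(2 + 5)) = (105/2)/(-14) = -15/4
  a_0 = (1)(2)(-15/4) / ((0 - 4)(0 + 5)) = (-15/2)/(-20) = 3/8
Hence P_4(x) = 35 x^4/8 - 15 x^2/4 + 3/8.

P_4(x); series = 35 x^4/8 - 15 x^2/4 + 3/8


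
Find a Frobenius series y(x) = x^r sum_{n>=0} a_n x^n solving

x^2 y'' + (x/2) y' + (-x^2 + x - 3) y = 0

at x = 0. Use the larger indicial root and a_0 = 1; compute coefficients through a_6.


Write in Frobenius form y'' + (p(x)/x) y' + (q(x)/x^2) y = 0:
  p(x) = 1/2,  q(x) = -x^2 + x - 3.
Indicial equation: r(r-1) + (1/2) r + (-3) = 0 -> roots r_1 = 2, r_2 = -3/2.
Take r = r_1 = 2. Let y(x) = x^r sum_{n>=0} a_n x^n with a_0 = 1.
Substitute y = x^r sum a_n x^n and match x^{r+n}. The recurrence is
  D(n) a_n + 1 a_{n-1} - 1 a_{n-2} = 0,  where D(n) = (r+n)(r+n-1) + (1/2)(r+n) + (-3).
  a_n = [-1 a_{n-1} + 1 a_{n-2}] / D(n).
Since the indicial polynomial factors as (r - r_1)(r - r_2), D(n) = (r_1 + n - r_1)(r_1 + n - r_2) = n(n + 7/2).
Evaluating step by step (a_0 = 1):
  n = 1: D(1) = 1(1 + 7/2) = 9/2; numerator = -1(1) = -1; a_1 = (-1)/(9/2) = -2/9
  n = 2: D(2) = 2(2 + 7/2) = 11; numerator = -1(-2/9) + 1(1) = 11/9; a_2 = (11/9)/(11) = 1/9
  n = 3: D(3) = 3(3 + 7/2) = 39/2; numerator = -1(1/9) + 1(-2/9) = -1/3; a_3 = (-1/3)/(39/2) = -2/117
  n = 4: D(4) = 4(4 + 7/2) = 30; numerator = -1(-2/117) + 1(1/9) = 5/39; a_4 = (5/39)/(30) = 1/234
  n = 5: D(5) = 5(5 + 7/2) = 85/2; numerator = -1(1/234) + 1(-2/117) = -5/234; a_5 = (-5/234)/(85/2) = -1/1989
  n = 6: D(6) = 6(6 + 7/2) = 57; numerator = -1(-1/1989) + 1(1/234) = 19/3978; a_6 = (19/3978)/(57) = 1/11934

r = 2; a_0 = 1; a_1 = -2/9; a_2 = 1/9; a_3 = -2/117; a_4 = 1/234; a_5 = -1/1989; a_6 = 1/11934


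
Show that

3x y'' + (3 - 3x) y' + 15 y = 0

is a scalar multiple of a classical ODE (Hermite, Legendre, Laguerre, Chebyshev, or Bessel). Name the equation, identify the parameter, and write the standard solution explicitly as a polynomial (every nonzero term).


All three coefficients share the factor 3; dividing through by 3 gives  x y'' + (1 - x) y' + 5 y = 0.
This matches the Laguerre equation x y'' + (1 - x) y' + n y = 0 with n = 5; the polynomial solution is L_5(x).
With y = sum_k a_k x^k, matching x^k gives (k+1)k a_{k+1} + (k+1) a_{k+1} - k a_k + n a_k = 0, i.e. (k+1)^2 a_{k+1} = (k - n) a_k = (k - 5) a_k. The right side vanishes at k = 5, so the series terminates at degree 5.
Standard normalization L_n(0) = 1 gives a_0 = 1. Work upward with a_{k+1} = (k - 5) a_k / (k+1)^2:
  a_1 = (0 - 5)(1) / 1^2 = -5/1 = -5
  a_2 = (1 - 5)(-5) / 2^2 = 20/4 = 5
  a_3 = (2 - 5)(5) / 3^2 = -15/9 = -5/3
  a_4 = (3 - 5)(-5/3) / 4^2 = (10/3)/16 = 5/24
  a_5 = (4 - 5)(5/24) / 5^2 = (-5/24)/25 = -1/120
Hence L_5(x) = -x^5/120 + 5 x^4/24 - 5 x^3/3 + 5 x^2 - 5 x + 1.

L_5(x); series = -x^5/120 + 5 x^4/24 - 5 x^3/3 + 5 x^2 - 5 x + 1


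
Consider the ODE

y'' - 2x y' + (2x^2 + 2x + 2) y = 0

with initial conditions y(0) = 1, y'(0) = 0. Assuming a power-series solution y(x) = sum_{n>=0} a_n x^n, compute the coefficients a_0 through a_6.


Ansatz: y(x) = sum_{n>=0} a_n x^n, so y'(x) = sum_{n>=1} n a_n x^(n-1) and y''(x) = sum_{n>=2} n(n-1) a_n x^(n-2).
Substitute into P(x) y'' + Q(x) y' + R(x) y = 0 with P(x) = 1, Q(x) = -2x, R(x) = 2x^2 + 2x + 2, and match powers of x.
Initial conditions: a_0 = 1, a_1 = 0.
Setting the coefficient of each power of x to zero and solving order by order (substituting the coefficients already found):
  x^0: 2 a_2 + 2 a_0 = 0  ->  2 a_2 = -2 a_0 = -2  ->  a_2 = -1
  x^1: 6 a_3 + 2 a_0 = 0  ->  6 a_3 = -2 a_0 = -2  ->  a_3 = -1/3
  x^2: 12 a_4 - 2 a_2 + 2 a_1 + 2 a_0 = 0  ->  12 a_4 = 2 a_2 - 2 a_1 - 2 a_0 = -4  ->  a_4 = -1/3
  x^3: 20 a_5 - 4 a_3 + 2 a_2 + 2 a_1 = 0  ->  20 a_5 = 4 a_3 - 2 a_2 - 2 a_1 = 2/3  ->  a_5 = 1/30
  x^4: 30 a_6 - 6 a_4 + 2 a_3 + 2 a_2 = 0  ->  30 a_6 = 6 a_4 - 2 a_3 - 2 a_2 = 2/3  ->  a_6 = 1/45
Truncated series: y(x) = 1 - x^2 - (1/3) x^3 - (1/3) x^4 + (1/30) x^5 + (1/45) x^6 + O(x^7).

a_0 = 1; a_1 = 0; a_2 = -1; a_3 = -1/3; a_4 = -1/3; a_5 = 1/30; a_6 = 1/45


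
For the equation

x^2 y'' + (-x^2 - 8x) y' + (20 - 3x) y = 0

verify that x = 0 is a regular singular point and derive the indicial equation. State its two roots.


Divide by x^2 to reach normal form y'' + P_1(x) y' + P_2(x) y = 0 with P_1(x) = -1 - 8/x and P_2(x) = -3/x + 20/x^2.
x = 0 is a singular point because the y'-coefficient -1 - 8/x has a pole at x = 0 and the y-coefficient -3/x + 20/x^2 has a pole at x = 0.
It is a regular singular point because x P_1(x) = p(x) = -x - 8 and x^2 P_2(x) = q(x) = 20 - 3x are polynomials, hence analytic at x = 0.
p(0) = -8,  q(0) = 20.
Indicial equation: r(r-1) + p(0) r + q(0) = 0, i.e. r^2 + (p(0) - 1) r + q(0) = 0, i.e. r^2 - 9 r + 20 = 0.
Discriminant: (-9)^2 - 4(20) = 1, so r = (9 ± 1)/2.
Solving: r_1 = 5, r_2 = 4.

indicial: r^2 - 9 r + 20 = 0; roots r_1 = 5, r_2 = 4
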